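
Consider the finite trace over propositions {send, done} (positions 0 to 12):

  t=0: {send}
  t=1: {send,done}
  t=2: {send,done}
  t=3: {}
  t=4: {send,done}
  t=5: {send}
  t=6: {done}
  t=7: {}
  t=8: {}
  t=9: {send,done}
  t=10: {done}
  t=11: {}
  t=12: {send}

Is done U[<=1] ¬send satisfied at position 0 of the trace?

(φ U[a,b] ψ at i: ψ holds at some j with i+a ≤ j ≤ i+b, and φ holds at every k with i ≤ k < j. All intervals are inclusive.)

Does not hold

Need some j in [0,1] with ¬send, and done at every k in [0,j-1].
  j=0: ¬send false.
  j=1: ¬send false.
No j in the window works → until fails.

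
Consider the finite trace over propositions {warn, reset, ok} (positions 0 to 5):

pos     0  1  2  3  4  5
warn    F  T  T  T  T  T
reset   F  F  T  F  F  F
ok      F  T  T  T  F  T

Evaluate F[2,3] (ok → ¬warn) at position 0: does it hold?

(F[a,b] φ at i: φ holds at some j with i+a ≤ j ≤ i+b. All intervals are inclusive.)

No

Check (ok → ¬warn) at each j in [2,3]:
  j=2: false
  j=3: false
No position in the window satisfies it → formula fails.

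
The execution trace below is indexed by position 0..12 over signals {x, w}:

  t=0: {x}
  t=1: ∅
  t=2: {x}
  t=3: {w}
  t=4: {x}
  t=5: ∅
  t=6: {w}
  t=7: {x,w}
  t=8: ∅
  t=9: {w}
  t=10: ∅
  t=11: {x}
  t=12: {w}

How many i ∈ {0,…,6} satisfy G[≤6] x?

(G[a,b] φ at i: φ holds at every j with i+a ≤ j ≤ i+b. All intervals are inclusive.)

Evaluate at each i in [0,6]:
  i=0: ✗ (fails at j=1)
  i=1: ✗ (fails at j=1)
  i=2: ✗ (fails at j=3)
  i=3: ✗ (fails at j=3)
  i=4: ✗ (fails at j=5)
  i=5: ✗ (fails at j=5)
  i=6: ✗ (fails at j=6)
Positions where it holds: {} → 0.

0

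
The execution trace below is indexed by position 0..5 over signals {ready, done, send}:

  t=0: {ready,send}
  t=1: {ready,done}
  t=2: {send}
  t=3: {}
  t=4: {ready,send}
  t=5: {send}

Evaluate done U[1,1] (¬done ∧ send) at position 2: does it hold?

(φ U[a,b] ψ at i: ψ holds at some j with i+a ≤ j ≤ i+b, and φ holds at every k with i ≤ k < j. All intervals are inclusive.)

Need some j in [3,3] with (¬done ∧ send), and done at every k in [2,j-1].
  j=3: (¬done ∧ send) false.
No j in the window works → until fails.

Does not hold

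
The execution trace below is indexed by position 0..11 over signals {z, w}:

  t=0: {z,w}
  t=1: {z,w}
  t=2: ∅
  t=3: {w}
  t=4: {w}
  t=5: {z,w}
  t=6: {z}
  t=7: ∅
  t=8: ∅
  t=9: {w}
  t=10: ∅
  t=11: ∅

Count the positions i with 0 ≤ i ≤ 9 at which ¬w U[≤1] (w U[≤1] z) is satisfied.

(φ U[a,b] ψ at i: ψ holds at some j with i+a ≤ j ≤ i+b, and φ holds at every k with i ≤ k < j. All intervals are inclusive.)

Evaluate at each i in [0,9]:
  i=0: ✓ (rhs at j=0)
  i=1: ✓ (rhs at j=1)
  i=2: ✗ (no rhs in [2,3])
  i=3: ✗ (lhs fails at k=3 before rhs at j=4)
  i=4: ✓ (rhs at j=4)
  i=5: ✓ (rhs at j=5)
  i=6: ✓ (rhs at j=6)
  i=7: ✗ (no rhs in [7,8])
  i=8: ✗ (no rhs in [8,9])
  i=9: ✗ (no rhs in [9,10])
Positions where it holds: {0, 1, 4, 5, 6} → 5.

5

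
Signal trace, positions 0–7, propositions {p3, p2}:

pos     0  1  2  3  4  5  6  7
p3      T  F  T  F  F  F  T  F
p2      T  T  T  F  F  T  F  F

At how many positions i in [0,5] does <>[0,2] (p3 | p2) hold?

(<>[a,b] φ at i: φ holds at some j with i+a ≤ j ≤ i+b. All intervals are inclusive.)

Evaluate at each i in [0,5]:
  i=0: ✓ (witness j=0)
  i=1: ✓ (witness j=1)
  i=2: ✓ (witness j=2)
  i=3: ✓ (witness j=5)
  i=4: ✓ (witness j=5)
  i=5: ✓ (witness j=5)
Positions where it holds: {0, 1, 2, 3, 4, 5} → 6.

6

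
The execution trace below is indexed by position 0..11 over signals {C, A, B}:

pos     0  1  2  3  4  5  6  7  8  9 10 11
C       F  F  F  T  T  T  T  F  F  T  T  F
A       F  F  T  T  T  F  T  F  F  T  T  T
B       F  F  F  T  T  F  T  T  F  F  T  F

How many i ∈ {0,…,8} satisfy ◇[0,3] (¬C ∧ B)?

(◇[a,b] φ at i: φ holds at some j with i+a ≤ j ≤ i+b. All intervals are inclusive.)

4

Evaluate at each i in [0,8]:
  i=0: ✗ (none in [0,3])
  i=1: ✗ (none in [1,4])
  i=2: ✗ (none in [2,5])
  i=3: ✗ (none in [3,6])
  i=4: ✓ (witness j=7)
  i=5: ✓ (witness j=7)
  i=6: ✓ (witness j=7)
  i=7: ✓ (witness j=7)
  i=8: ✗ (none in [8,11])
Positions where it holds: {4, 5, 6, 7} → 4.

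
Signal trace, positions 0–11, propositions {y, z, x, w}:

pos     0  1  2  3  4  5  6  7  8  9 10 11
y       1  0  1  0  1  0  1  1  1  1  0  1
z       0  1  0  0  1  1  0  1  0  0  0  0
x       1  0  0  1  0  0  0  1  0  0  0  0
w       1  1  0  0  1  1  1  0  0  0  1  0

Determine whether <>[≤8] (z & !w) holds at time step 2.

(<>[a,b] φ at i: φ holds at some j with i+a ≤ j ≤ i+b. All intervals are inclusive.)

Yes

Check (z & !w) at each j in [2,10]:
  j=2: false
  j=3: false
  j=4: false
  j=5: false
  j=6: false
  j=7: true
  j=8: false
  j=9: false
  j=10: false
Found at j=7 → formula holds.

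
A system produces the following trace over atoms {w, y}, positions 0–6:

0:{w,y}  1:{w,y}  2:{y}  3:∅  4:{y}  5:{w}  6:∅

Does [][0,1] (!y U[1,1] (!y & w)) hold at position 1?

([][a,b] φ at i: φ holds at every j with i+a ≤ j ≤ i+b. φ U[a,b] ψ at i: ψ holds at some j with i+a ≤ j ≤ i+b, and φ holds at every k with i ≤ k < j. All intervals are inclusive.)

Check (!y U[1,1] (!y & w)) at every j in [1,2]:
  j=1: fails
  j=2: fails
Fails at j=1 → formula fails.

Does not hold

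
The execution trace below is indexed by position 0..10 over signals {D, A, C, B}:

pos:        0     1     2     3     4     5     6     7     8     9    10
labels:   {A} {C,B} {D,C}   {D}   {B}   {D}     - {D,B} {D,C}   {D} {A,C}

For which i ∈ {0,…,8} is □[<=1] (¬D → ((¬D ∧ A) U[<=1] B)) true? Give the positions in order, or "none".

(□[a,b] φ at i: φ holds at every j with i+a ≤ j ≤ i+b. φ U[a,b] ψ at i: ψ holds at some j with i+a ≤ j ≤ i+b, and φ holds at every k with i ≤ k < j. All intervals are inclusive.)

Evaluate at each i in [0,8]:
  i=0: ✓ (all of [0,1])
  i=1: ✓ (all of [1,2])
  i=2: ✓ (all of [2,3])
  i=3: ✓ (all of [3,4])
  i=4: ✓ (all of [4,5])
  i=5: ✗ (fails at j=6)
  i=6: ✗ (fails at j=6)
  i=7: ✓ (all of [7,8])
  i=8: ✓ (all of [8,9])

0, 1, 2, 3, 4, 7, 8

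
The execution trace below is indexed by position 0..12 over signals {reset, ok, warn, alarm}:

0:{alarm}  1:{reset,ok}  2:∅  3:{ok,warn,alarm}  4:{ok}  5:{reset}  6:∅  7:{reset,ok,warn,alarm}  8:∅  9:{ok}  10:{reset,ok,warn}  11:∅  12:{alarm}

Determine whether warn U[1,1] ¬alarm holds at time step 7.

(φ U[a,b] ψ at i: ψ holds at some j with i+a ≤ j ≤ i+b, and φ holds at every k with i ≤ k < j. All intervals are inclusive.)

True

Need some j in [8,8] with ¬alarm, and warn at every k in [7,j-1].
  j=8: ¬alarm holds; warn holds at every k in [7,7] → satisfied.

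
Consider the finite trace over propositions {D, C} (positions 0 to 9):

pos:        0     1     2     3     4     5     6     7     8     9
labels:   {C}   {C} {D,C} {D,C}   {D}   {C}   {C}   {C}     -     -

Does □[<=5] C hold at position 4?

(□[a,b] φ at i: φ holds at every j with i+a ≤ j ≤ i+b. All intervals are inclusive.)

Check C at every j in [4,9]:
  j=4: false
  j=5: true
  j=6: true
  j=7: true
  j=8: false
  j=9: false
Fails at j=4 → formula fails.

False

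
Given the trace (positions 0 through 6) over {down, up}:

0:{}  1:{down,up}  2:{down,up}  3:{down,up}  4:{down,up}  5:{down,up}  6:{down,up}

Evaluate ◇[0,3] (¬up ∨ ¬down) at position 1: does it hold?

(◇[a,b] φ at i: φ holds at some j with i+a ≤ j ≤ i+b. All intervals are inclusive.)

Check (¬up ∨ ¬down) at each j in [1,4]:
  j=1: false
  j=2: false
  j=3: false
  j=4: false
No position in the window satisfies it → formula fails.

False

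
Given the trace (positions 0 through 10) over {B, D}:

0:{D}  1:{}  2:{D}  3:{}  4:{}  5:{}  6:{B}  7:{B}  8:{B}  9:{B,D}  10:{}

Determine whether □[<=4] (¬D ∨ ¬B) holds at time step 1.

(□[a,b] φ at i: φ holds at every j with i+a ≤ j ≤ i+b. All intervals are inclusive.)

Yes

Check (¬D ∨ ¬B) at every j in [1,5]:
  j=1: true
  j=2: true
  j=3: true
  j=4: true
  j=5: true
All positions satisfy it → formula holds.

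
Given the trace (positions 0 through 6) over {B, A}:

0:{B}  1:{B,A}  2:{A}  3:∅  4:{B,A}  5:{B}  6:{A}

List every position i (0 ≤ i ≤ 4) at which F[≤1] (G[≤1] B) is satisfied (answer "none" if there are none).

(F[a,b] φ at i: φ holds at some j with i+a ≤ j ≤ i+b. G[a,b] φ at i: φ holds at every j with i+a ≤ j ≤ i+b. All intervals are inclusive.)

0, 3, 4

Evaluate at each i in [0,4]:
  i=0: ✓ (witness j=0)
  i=1: ✗ (none in [1,2])
  i=2: ✗ (none in [2,3])
  i=3: ✓ (witness j=4)
  i=4: ✓ (witness j=4)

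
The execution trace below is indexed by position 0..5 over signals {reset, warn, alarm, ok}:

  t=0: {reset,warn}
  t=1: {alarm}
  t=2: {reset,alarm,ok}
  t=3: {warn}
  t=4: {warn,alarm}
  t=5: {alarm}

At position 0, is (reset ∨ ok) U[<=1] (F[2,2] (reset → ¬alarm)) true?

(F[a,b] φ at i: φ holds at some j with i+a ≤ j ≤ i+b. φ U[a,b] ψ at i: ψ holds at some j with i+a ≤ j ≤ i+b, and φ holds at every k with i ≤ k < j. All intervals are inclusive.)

Holds

Need some j in [0,1] with F[2,2] (reset → ¬alarm), and (reset ∨ ok) at every k in [0,j-1].
  j=0: F[2,2] (reset → ¬alarm) — fails (none in [2,2]).
  j=1: F[2,2] (reset → ¬alarm) holds; (reset ∨ ok) holds at every k in [0,0] → satisfied.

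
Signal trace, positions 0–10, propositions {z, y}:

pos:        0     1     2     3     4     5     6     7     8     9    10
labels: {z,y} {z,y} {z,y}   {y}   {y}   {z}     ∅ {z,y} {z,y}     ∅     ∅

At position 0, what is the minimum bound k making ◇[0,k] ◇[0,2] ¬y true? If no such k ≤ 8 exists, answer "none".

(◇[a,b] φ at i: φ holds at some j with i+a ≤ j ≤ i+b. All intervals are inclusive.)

Scan j = 0,1,… for ◇[0,2] ¬y:
  j=0: fails
  j=1: fails
  j=2: fails
  j=3: holds
First hit at j=3, so smallest k = 3-0 = 3.

3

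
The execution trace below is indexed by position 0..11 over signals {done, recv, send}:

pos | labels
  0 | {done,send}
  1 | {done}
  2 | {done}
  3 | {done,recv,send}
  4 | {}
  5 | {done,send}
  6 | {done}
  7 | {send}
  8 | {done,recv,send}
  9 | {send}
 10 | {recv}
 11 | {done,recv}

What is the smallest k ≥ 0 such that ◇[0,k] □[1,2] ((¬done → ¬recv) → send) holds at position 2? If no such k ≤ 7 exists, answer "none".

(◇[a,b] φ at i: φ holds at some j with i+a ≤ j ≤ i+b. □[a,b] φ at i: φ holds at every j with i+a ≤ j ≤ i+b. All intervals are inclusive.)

4

Scan j = 2,3,… for □[1,2] ((¬done → ¬recv) → send):
  j=2: fails
  j=3: fails
  j=4: fails
  j=5: fails
  j=6: holds
First hit at j=6, so smallest k = 6-2 = 4.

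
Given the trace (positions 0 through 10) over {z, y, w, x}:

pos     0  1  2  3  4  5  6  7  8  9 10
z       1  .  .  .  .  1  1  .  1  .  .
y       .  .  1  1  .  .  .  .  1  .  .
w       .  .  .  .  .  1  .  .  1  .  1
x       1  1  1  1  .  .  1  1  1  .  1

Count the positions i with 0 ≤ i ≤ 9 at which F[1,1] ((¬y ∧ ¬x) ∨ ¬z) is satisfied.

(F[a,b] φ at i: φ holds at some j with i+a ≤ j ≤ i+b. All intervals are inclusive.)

Evaluate at each i in [0,9]:
  i=0: ✓ (witness j=1)
  i=1: ✓ (witness j=2)
  i=2: ✓ (witness j=3)
  i=3: ✓ (witness j=4)
  i=4: ✓ (witness j=5)
  i=5: ✗ (none in [6,6])
  i=6: ✓ (witness j=7)
  i=7: ✗ (none in [8,8])
  i=8: ✓ (witness j=9)
  i=9: ✓ (witness j=10)
Positions where it holds: {0, 1, 2, 3, 4, 6, 8, 9} → 8.

8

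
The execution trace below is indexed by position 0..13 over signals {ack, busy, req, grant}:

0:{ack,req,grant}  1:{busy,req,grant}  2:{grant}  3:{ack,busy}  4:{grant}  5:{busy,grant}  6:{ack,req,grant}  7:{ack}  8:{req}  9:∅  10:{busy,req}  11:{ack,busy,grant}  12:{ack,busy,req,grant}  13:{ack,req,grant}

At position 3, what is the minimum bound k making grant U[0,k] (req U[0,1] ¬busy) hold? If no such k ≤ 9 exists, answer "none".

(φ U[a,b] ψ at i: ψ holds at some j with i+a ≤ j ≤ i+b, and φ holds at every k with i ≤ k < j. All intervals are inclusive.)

none

Need earliest j ≥ 3 with (req U[0,1] ¬busy), and grant at every k in [3,j-1].
  j=3: rhs fails.
  j=4: rhs holds but lhs fails at k=3.
  j=5: rhs fails.
  j=6: rhs holds but lhs fails at k=3.
  j=7: rhs holds but lhs fails at k=3.
  j=8: rhs holds but lhs fails at k=3.
  j=9: rhs holds but lhs fails at k=3.
  j=10: rhs fails.
  j=11: rhs fails.
  j=12: rhs holds but lhs fails at k=3.
No witness within the range → none.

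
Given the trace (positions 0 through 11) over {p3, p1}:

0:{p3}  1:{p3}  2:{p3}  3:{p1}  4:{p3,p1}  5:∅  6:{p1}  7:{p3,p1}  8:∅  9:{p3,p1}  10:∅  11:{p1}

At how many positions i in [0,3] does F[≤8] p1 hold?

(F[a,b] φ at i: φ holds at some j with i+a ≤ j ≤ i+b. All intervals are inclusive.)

4

Evaluate at each i in [0,3]:
  i=0: ✓ (witness j=3)
  i=1: ✓ (witness j=3)
  i=2: ✓ (witness j=3)
  i=3: ✓ (witness j=3)
Positions where it holds: {0, 1, 2, 3} → 4.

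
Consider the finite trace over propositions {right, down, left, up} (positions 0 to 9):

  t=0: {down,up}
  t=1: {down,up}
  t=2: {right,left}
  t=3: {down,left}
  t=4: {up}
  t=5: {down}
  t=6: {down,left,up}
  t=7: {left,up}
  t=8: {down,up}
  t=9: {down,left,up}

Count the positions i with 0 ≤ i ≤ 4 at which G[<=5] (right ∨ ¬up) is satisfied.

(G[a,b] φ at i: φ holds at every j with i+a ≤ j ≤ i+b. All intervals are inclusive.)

Evaluate at each i in [0,4]:
  i=0: ✗ (fails at j=0)
  i=1: ✗ (fails at j=1)
  i=2: ✗ (fails at j=4)
  i=3: ✗ (fails at j=4)
  i=4: ✗ (fails at j=4)
Positions where it holds: {} → 0.

0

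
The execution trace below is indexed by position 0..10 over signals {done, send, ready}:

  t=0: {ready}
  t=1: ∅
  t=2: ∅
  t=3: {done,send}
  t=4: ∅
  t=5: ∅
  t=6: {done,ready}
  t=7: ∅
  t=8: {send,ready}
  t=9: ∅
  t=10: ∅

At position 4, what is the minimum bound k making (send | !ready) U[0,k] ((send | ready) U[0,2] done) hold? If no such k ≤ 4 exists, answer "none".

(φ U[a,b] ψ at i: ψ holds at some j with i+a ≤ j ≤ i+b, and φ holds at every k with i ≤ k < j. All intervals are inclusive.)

Need earliest j ≥ 4 with ((send | ready) U[0,2] done), and (send | !ready) at every k in [4,j-1].
  j=4: rhs fails.
  j=5: rhs fails.
  j=6: rhs holds; lhs holds on [4,5]. k = 2.

2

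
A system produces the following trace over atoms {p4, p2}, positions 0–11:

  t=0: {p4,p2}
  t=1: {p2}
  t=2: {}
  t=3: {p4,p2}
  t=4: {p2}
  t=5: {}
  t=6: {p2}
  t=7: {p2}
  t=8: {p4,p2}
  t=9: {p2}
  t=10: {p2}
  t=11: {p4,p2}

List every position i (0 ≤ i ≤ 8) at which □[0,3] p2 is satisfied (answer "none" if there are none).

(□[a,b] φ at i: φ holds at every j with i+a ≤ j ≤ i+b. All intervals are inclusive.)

6, 7, 8

Evaluate at each i in [0,8]:
  i=0: ✗ (fails at j=2)
  i=1: ✗ (fails at j=2)
  i=2: ✗ (fails at j=2)
  i=3: ✗ (fails at j=5)
  i=4: ✗ (fails at j=5)
  i=5: ✗ (fails at j=5)
  i=6: ✓ (all of [6,9])
  i=7: ✓ (all of [7,10])
  i=8: ✓ (all of [8,11])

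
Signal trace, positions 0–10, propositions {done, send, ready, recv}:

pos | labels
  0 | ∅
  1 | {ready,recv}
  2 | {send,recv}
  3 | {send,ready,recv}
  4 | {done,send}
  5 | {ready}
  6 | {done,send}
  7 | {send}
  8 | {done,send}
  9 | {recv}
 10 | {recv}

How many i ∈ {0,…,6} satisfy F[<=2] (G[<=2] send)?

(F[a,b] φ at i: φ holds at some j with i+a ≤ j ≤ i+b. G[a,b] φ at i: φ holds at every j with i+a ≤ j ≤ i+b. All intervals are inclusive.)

Evaluate at each i in [0,6]:
  i=0: ✓ (witness j=2)
  i=1: ✓ (witness j=2)
  i=2: ✓ (witness j=2)
  i=3: ✗ (none in [3,5])
  i=4: ✓ (witness j=6)
  i=5: ✓ (witness j=6)
  i=6: ✓ (witness j=6)
Positions where it holds: {0, 1, 2, 4, 5, 6} → 6.

6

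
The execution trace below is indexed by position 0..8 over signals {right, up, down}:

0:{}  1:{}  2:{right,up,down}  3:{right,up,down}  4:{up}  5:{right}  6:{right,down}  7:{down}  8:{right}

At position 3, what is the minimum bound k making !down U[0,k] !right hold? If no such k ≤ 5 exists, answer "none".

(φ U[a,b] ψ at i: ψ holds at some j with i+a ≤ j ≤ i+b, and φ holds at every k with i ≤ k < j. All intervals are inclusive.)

none

Need earliest j ≥ 3 with !right, and !down at every k in [3,j-1].
  j=3: rhs fails.
  j=4: rhs holds but lhs fails at k=3.
  j=5: rhs fails.
  j=6: rhs fails.
  j=7: rhs holds but lhs fails at k=3.
  j=8: rhs fails.
No witness within the range → none.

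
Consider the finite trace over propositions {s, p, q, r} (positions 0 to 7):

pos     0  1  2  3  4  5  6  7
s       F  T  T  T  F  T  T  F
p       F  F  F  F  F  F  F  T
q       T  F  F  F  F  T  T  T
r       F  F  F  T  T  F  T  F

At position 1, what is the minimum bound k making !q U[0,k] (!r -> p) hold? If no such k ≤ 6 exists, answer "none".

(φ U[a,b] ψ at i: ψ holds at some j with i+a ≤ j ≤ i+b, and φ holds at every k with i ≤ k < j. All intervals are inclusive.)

Need earliest j ≥ 1 with (!r -> p), and !q at every k in [1,j-1].
  j=1: rhs fails.
  j=2: rhs fails.
  j=3: rhs holds; lhs holds on [1,2]. k = 2.

2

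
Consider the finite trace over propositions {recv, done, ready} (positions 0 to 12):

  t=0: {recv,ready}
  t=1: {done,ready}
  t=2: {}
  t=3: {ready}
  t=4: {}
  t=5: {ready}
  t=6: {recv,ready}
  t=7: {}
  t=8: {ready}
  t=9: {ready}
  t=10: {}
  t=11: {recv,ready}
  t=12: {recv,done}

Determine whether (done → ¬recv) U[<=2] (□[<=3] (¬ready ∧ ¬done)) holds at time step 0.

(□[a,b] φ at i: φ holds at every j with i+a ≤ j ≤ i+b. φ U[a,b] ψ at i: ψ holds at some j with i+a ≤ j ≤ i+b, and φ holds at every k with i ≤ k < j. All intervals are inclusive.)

Need some j in [0,2] with □[<=3] (¬ready ∧ ¬done), and (done → ¬recv) at every k in [0,j-1].
  j=0: □[<=3] (¬ready ∧ ¬done) — fails at 0.
  j=1: □[<=3] (¬ready ∧ ¬done) — fails at 1.
  j=2: □[<=3] (¬ready ∧ ¬done) — fails at 3.
No j in the window works → until fails.

Does not hold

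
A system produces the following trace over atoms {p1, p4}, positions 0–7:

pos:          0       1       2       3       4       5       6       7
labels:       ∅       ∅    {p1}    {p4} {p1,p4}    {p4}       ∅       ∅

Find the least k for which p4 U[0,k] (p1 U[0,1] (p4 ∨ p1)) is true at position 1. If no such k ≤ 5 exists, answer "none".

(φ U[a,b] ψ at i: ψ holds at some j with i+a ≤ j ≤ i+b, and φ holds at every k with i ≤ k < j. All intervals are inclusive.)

Need earliest j ≥ 1 with (p1 U[0,1] (p4 ∨ p1)), and p4 at every k in [1,j-1].
  j=1: rhs fails.
  j=2: rhs holds but lhs fails at k=1.
  j=3: rhs holds but lhs fails at k=1.
  j=4: rhs holds but lhs fails at k=1.
  j=5: rhs holds but lhs fails at k=1.
  j=6: rhs fails.
No witness within the range → none.

none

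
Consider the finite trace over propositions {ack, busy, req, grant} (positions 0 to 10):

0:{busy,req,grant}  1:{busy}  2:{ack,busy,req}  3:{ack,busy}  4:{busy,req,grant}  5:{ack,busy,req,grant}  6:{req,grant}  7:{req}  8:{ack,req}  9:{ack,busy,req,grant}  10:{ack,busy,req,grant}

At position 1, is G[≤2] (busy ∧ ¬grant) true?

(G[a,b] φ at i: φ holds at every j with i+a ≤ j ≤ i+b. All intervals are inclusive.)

Check (busy ∧ ¬grant) at every j in [1,3]:
  j=1: true
  j=2: true
  j=3: true
All positions satisfy it → formula holds.

True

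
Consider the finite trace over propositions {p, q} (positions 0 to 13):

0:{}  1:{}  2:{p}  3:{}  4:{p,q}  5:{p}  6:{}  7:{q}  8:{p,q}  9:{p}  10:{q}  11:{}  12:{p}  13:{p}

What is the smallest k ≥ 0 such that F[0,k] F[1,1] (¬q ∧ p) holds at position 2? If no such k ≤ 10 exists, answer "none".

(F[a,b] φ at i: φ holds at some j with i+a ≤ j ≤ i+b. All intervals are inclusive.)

Scan j = 2,3,… for F[1,1] (¬q ∧ p):
  j=2: fails
  j=3: fails
  j=4: holds
First hit at j=4, so smallest k = 4-2 = 2.

2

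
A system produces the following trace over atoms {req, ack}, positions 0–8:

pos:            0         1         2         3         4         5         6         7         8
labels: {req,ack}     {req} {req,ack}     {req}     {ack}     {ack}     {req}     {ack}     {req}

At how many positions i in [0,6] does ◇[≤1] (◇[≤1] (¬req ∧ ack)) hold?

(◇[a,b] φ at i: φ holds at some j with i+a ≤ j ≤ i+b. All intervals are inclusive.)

5

Evaluate at each i in [0,6]:
  i=0: ✗ (none in [0,1])
  i=1: ✗ (none in [1,2])
  i=2: ✓ (witness j=3)
  i=3: ✓ (witness j=3)
  i=4: ✓ (witness j=4)
  i=5: ✓ (witness j=5)
  i=6: ✓ (witness j=6)
Positions where it holds: {2, 3, 4, 5, 6} → 5.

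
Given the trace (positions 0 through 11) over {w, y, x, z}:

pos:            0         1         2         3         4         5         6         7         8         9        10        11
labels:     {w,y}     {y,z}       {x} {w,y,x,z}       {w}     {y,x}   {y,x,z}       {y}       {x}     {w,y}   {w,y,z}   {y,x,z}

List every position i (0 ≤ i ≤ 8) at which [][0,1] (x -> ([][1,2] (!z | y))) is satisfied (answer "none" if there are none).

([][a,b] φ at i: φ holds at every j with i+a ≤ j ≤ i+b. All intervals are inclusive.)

Evaluate at each i in [0,8]:
  i=0: ✓ (all of [0,1])
  i=1: ✓ (all of [1,2])
  i=2: ✓ (all of [2,3])
  i=3: ✓ (all of [3,4])
  i=4: ✓ (all of [4,5])
  i=5: ✓ (all of [5,6])
  i=6: ✓ (all of [6,7])
  i=7: ✓ (all of [7,8])
  i=8: ✓ (all of [8,9])

0, 1, 2, 3, 4, 5, 6, 7, 8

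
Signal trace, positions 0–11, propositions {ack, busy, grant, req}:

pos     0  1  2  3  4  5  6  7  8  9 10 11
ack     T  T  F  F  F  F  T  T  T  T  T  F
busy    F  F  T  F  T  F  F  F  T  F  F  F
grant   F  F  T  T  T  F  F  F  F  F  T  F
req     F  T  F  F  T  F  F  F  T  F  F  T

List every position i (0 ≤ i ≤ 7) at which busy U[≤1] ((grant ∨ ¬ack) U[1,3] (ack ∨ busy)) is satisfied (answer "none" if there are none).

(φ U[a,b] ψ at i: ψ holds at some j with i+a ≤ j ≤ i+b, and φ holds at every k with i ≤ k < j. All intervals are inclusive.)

2, 3, 4, 5

Evaluate at each i in [0,7]:
  i=0: ✗ (no rhs in [0,1])
  i=1: ✗ (lhs fails at k=1 before rhs at j=2)
  i=2: ✓ (rhs at j=2)
  i=3: ✓ (rhs at j=3)
  i=4: ✓ (rhs at j=4)
  i=5: ✓ (rhs at j=5)
  i=6: ✗ (no rhs in [6,7])
  i=7: ✗ (no rhs in [7,8])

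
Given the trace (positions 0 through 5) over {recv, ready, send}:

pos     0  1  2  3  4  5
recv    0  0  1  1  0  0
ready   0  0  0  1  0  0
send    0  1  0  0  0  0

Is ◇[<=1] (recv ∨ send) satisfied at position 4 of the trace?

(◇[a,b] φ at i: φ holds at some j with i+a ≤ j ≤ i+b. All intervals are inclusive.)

Check (recv ∨ send) at each j in [4,5]:
  j=4: false
  j=5: false
No position in the window satisfies it → formula fails.

No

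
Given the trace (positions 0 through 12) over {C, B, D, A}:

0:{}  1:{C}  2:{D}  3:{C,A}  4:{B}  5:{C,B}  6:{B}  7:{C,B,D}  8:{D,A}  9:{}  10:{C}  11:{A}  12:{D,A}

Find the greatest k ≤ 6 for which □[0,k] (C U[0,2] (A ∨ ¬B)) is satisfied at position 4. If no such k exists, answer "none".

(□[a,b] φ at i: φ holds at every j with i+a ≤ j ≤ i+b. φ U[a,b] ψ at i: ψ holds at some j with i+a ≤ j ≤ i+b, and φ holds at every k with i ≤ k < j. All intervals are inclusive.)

none

(C U[0,2] (A ∨ ¬B)) must hold from j=4 onward; find where it first fails.
  j=4: fails → no k works.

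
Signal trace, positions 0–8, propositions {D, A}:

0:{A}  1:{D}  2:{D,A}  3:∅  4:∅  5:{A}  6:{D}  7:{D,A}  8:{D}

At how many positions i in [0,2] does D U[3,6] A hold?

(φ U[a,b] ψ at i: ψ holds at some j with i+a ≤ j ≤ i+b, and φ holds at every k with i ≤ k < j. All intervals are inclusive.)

0

Evaluate at each i in [0,2]:
  i=0: ✗ (lhs fails at k=0 before rhs at j=5)
  i=1: ✗ (lhs fails at k=3 before rhs at j=5)
  i=2: ✗ (lhs fails at k=3 before rhs at j=5)
Positions where it holds: {} → 0.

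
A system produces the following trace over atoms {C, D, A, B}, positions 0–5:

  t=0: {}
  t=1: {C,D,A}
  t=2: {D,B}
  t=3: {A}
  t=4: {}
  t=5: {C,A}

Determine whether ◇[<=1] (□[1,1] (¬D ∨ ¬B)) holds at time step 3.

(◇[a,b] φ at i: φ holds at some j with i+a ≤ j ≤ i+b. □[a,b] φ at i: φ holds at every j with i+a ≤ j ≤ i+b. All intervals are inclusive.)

True

Check □[1,1] (¬D ∨ ¬B) at each j in [3,4]:
  j=3: holds on [4,4]
  j=4: holds on [5,5]
Found at j=3 → formula holds.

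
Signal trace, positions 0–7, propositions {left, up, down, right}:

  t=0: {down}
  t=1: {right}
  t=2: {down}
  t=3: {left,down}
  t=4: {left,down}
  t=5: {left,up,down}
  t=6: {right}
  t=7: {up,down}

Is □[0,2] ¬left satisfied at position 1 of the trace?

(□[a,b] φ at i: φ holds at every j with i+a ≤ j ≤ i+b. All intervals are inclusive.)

Does not hold

Check ¬left at every j in [1,3]:
  j=1: true
  j=2: true
  j=3: false
Fails at j=3 → formula fails.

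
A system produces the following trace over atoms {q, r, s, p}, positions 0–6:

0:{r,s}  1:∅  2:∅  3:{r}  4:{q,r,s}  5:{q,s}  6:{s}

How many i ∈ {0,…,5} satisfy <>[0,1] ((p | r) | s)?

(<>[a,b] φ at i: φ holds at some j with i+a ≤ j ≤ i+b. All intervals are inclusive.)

Evaluate at each i in [0,5]:
  i=0: ✓ (witness j=0)
  i=1: ✗ (none in [1,2])
  i=2: ✓ (witness j=3)
  i=3: ✓ (witness j=3)
  i=4: ✓ (witness j=4)
  i=5: ✓ (witness j=5)
Positions where it holds: {0, 2, 3, 4, 5} → 5.

5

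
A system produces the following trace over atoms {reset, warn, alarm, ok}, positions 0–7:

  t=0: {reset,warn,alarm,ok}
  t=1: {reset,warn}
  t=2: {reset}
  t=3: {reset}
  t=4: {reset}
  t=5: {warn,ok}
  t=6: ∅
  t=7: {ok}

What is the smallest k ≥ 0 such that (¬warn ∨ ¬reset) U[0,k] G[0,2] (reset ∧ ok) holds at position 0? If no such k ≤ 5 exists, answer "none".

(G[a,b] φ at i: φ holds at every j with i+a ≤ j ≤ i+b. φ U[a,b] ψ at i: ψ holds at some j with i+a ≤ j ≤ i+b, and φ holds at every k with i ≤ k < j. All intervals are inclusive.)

Need earliest j ≥ 0 with G[0,2] (reset ∧ ok), and (¬warn ∨ ¬reset) at every k in [0,j-1].
  j=0: rhs fails.
  j=1: rhs fails.
  j=2: rhs fails.
  j=3: rhs fails.
  j=4: rhs fails.
  j=5: rhs fails.
No witness within the range → none.

none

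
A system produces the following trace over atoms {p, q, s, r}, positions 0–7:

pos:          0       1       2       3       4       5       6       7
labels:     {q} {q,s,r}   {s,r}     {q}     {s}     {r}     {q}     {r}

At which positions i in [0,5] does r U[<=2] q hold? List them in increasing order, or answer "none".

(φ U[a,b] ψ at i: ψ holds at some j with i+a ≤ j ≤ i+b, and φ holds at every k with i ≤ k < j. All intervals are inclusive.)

Evaluate at each i in [0,5]:
  i=0: ✓ (rhs at j=0)
  i=1: ✓ (rhs at j=1)
  i=2: ✓ (rhs at j=3; lhs holds on [2,2])
  i=3: ✓ (rhs at j=3)
  i=4: ✗ (lhs fails at k=4 before rhs at j=6)
  i=5: ✓ (rhs at j=6; lhs holds on [5,5])

0, 1, 2, 3, 5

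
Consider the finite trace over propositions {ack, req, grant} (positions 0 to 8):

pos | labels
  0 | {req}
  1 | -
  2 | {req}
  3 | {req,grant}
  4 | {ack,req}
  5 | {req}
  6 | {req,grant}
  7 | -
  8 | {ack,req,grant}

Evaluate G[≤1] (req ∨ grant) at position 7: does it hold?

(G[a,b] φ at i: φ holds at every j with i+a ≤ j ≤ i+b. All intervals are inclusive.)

Check (req ∨ grant) at every j in [7,8]:
  j=7: false
  j=8: true
Fails at j=7 → formula fails.

Does not hold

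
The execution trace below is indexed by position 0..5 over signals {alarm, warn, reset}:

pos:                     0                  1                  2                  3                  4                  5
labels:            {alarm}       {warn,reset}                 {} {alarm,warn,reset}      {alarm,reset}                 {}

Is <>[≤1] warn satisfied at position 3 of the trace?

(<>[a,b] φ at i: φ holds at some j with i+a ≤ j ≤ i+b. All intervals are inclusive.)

Check warn at each j in [3,4]:
  j=3: true
  j=4: false
Found at j=3 → formula holds.

True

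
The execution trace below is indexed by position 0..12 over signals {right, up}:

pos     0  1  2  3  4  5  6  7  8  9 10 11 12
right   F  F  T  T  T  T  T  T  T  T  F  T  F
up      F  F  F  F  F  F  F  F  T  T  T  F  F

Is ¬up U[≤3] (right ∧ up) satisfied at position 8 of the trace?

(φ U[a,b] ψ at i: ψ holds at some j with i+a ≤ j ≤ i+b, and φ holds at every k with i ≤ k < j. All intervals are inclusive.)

True

Need some j in [8,11] with (right ∧ up), and ¬up at every k in [8,j-1].
  j=8: (right ∧ up) holds; no prefix to check → satisfied.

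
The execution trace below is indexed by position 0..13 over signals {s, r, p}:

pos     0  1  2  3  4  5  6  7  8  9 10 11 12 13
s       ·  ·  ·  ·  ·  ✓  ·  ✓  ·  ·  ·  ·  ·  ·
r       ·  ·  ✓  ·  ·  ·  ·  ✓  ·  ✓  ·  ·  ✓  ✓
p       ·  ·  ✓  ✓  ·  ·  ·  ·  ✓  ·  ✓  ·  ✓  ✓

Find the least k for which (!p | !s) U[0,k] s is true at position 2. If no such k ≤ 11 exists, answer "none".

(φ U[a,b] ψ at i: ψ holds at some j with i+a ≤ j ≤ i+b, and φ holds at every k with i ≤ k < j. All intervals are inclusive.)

3

Need earliest j ≥ 2 with s, and (!p | !s) at every k in [2,j-1].
  j=2: rhs fails.
  j=3: rhs fails.
  j=4: rhs fails.
  j=5: rhs holds; lhs holds on [2,4]. k = 3.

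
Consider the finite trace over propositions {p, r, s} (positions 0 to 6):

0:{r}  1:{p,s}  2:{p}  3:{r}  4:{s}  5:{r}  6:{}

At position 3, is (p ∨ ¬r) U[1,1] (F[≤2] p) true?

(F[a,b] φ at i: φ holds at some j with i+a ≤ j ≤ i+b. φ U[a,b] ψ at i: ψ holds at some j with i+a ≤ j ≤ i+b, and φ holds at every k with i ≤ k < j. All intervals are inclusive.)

False

Need some j in [4,4] with F[≤2] p, and (p ∨ ¬r) at every k in [3,j-1].
  j=4: F[≤2] p — fails (none in [4,6]).
No j in the window works → until fails.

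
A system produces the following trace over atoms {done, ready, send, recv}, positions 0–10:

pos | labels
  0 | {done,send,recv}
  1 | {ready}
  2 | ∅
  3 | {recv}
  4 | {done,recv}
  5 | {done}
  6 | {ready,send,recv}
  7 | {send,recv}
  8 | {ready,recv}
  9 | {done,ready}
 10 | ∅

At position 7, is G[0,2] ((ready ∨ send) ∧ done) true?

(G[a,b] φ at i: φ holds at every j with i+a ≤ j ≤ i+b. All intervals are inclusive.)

False

Check ((ready ∨ send) ∧ done) at every j in [7,9]:
  j=7: false
  j=8: false
  j=9: true
Fails at j=7 → formula fails.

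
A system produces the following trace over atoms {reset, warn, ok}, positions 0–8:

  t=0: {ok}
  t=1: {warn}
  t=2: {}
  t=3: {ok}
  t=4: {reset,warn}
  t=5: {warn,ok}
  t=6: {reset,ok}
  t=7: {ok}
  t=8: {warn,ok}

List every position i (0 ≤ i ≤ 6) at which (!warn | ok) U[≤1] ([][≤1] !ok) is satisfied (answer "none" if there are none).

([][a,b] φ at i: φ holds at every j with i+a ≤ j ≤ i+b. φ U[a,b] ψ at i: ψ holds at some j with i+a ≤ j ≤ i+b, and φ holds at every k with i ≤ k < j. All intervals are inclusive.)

Evaluate at each i in [0,6]:
  i=0: ✓ (rhs at j=1; lhs holds on [0,0])
  i=1: ✓ (rhs at j=1)
  i=2: ✗ (no rhs in [2,3])
  i=3: ✗ (no rhs in [3,4])
  i=4: ✗ (no rhs in [4,5])
  i=5: ✗ (no rhs in [5,6])
  i=6: ✗ (no rhs in [6,7])

0, 1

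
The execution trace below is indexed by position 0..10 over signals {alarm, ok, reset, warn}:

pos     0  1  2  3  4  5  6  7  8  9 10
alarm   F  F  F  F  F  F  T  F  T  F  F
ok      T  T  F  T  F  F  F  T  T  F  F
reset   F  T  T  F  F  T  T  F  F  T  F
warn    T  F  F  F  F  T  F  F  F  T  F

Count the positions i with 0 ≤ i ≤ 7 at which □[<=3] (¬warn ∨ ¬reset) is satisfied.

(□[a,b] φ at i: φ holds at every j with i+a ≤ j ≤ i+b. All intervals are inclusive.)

2

Evaluate at each i in [0,7]:
  i=0: ✓ (all of [0,3])
  i=1: ✓ (all of [1,4])
  i=2: ✗ (fails at j=5)
  i=3: ✗ (fails at j=5)
  i=4: ✗ (fails at j=5)
  i=5: ✗ (fails at j=5)
  i=6: ✗ (fails at j=9)
  i=7: ✗ (fails at j=9)
Positions where it holds: {0, 1} → 2.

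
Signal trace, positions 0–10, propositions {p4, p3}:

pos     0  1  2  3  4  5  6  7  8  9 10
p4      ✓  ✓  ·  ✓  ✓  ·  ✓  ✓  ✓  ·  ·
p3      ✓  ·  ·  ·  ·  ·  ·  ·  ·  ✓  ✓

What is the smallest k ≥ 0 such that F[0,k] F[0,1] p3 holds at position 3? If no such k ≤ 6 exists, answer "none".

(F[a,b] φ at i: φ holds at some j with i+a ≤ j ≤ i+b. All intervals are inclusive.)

Scan j = 3,4,… for F[0,1] p3:
  j=3: fails
  j=4: fails
  j=5: fails
  j=6: fails
  j=7: fails
  j=8: holds
First hit at j=8, so smallest k = 8-3 = 5.

5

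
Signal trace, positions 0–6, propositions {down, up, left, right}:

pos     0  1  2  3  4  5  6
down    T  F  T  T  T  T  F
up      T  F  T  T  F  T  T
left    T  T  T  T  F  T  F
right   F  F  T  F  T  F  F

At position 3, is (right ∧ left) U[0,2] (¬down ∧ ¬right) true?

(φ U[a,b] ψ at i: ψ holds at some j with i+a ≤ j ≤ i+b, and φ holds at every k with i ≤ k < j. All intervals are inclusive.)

Does not hold

Need some j in [3,5] with (¬down ∧ ¬right), and (right ∧ left) at every k in [3,j-1].
  j=3: (¬down ∧ ¬right) false.
  j=4: (¬down ∧ ¬right) false.
  j=5: (¬down ∧ ¬right) false.
No j in the window works → until fails.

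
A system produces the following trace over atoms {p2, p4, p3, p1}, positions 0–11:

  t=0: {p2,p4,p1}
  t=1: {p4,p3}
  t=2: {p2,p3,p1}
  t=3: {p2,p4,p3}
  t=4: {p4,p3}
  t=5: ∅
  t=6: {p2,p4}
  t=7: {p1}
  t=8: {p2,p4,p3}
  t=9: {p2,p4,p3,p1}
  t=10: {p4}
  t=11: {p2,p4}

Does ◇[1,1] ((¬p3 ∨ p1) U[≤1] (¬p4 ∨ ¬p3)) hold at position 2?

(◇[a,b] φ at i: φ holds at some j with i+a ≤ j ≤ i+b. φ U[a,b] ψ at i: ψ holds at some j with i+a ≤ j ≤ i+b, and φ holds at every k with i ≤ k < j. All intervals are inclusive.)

False

Check ((¬p3 ∨ p1) U[≤1] (¬p4 ∨ ¬p3)) at each j in [3,3]:
  j=3: fails
No position in the window satisfies it → formula fails.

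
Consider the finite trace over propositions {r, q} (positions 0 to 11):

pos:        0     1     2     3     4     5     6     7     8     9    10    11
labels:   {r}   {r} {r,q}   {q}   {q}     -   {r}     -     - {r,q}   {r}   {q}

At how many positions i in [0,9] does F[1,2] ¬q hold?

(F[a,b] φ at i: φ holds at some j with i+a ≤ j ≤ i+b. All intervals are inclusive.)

8

Evaluate at each i in [0,9]:
  i=0: ✓ (witness j=1)
  i=1: ✗ (none in [2,3])
  i=2: ✗ (none in [3,4])
  i=3: ✓ (witness j=5)
  i=4: ✓ (witness j=5)
  i=5: ✓ (witness j=6)
  i=6: ✓ (witness j=7)
  i=7: ✓ (witness j=8)
  i=8: ✓ (witness j=10)
  i=9: ✓ (witness j=10)
Positions where it holds: {0, 3, 4, 5, 6, 7, 8, 9} → 8.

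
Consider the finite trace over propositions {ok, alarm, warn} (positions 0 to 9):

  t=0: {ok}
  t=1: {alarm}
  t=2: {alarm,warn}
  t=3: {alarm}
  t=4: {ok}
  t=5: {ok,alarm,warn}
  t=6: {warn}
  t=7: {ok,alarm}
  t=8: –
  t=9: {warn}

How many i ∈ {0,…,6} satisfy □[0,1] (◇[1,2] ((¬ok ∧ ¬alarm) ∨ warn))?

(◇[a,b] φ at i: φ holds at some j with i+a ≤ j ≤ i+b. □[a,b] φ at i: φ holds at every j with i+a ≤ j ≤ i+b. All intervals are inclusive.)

5

Evaluate at each i in [0,6]:
  i=0: ✓ (all of [0,1])
  i=1: ✗ (fails at j=2)
  i=2: ✗ (fails at j=2)
  i=3: ✓ (all of [3,4])
  i=4: ✓ (all of [4,5])
  i=5: ✓ (all of [5,6])
  i=6: ✓ (all of [6,7])
Positions where it holds: {0, 3, 4, 5, 6} → 5.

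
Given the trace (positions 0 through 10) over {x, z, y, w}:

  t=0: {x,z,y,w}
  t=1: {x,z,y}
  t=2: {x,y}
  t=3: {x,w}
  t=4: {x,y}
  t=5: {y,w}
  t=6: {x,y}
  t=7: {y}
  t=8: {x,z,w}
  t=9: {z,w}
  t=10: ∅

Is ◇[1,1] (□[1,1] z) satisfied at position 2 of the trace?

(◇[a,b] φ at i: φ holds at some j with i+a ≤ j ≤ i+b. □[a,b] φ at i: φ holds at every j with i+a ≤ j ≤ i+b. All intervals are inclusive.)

Check □[1,1] z at each j in [3,3]:
  j=3: fails at 4
No position in the window satisfies it → formula fails.

No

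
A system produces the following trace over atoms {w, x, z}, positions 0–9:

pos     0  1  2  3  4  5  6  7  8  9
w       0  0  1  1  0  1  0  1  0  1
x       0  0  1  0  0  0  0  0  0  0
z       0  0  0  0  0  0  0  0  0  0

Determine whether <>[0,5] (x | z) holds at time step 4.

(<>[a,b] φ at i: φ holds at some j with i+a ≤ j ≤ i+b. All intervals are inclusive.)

No

Check (x | z) at each j in [4,9]:
  j=4: false
  j=5: false
  j=6: false
  j=7: false
  j=8: false
  j=9: false
No position in the window satisfies it → formula fails.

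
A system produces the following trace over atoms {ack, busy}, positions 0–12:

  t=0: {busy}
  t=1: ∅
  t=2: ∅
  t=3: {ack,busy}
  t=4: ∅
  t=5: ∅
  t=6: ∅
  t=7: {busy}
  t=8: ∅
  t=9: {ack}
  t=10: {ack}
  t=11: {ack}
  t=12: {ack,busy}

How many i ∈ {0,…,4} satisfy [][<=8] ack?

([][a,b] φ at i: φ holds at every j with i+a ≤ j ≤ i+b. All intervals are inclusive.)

0

Evaluate at each i in [0,4]:
  i=0: ✗ (fails at j=0)
  i=1: ✗ (fails at j=1)
  i=2: ✗ (fails at j=2)
  i=3: ✗ (fails at j=4)
  i=4: ✗ (fails at j=4)
Positions where it holds: {} → 0.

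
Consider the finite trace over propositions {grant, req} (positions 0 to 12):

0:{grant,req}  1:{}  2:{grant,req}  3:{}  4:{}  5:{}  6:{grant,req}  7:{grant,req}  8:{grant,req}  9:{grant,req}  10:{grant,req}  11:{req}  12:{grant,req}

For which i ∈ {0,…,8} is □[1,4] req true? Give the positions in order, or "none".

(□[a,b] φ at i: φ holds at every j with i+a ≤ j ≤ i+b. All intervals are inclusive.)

5, 6, 7, 8

Evaluate at each i in [0,8]:
  i=0: ✗ (fails at j=1)
  i=1: ✗ (fails at j=3)
  i=2: ✗ (fails at j=3)
  i=3: ✗ (fails at j=4)
  i=4: ✗ (fails at j=5)
  i=5: ✓ (all of [6,9])
  i=6: ✓ (all of [7,10])
  i=7: ✓ (all of [8,11])
  i=8: ✓ (all of [9,12])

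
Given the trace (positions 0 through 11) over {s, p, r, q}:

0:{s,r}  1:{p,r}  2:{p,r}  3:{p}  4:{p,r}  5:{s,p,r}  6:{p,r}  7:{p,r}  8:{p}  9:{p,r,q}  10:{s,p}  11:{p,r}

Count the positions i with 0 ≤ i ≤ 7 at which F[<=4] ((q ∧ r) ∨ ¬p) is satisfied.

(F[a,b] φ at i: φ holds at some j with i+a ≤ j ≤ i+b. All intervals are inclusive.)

Evaluate at each i in [0,7]:
  i=0: ✓ (witness j=0)
  i=1: ✗ (none in [1,5])
  i=2: ✗ (none in [2,6])
  i=3: ✗ (none in [3,7])
  i=4: ✗ (none in [4,8])
  i=5: ✓ (witness j=9)
  i=6: ✓ (witness j=9)
  i=7: ✓ (witness j=9)
Positions where it holds: {0, 5, 6, 7} → 4.

4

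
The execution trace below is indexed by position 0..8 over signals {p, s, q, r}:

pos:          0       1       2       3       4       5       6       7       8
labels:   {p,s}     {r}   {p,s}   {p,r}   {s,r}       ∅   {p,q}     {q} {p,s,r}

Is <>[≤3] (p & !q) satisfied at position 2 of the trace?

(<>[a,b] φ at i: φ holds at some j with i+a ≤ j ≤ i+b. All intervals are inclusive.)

Check (p & !q) at each j in [2,5]:
  j=2: true
  j=3: true
  j=4: false
  j=5: false
Found at j=2 → formula holds.

True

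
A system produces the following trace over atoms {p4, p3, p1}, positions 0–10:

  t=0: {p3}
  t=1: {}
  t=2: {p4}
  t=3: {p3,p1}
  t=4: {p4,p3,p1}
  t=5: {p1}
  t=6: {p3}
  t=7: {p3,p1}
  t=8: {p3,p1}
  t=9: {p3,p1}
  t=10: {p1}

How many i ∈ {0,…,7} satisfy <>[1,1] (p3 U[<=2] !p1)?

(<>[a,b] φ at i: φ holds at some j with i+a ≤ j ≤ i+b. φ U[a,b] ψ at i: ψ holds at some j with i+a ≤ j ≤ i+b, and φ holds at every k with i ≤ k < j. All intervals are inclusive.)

Evaluate at each i in [0,7]:
  i=0: ✓ (witness j=1)
  i=1: ✓ (witness j=2)
  i=2: ✗ (none in [3,3])
  i=3: ✗ (none in [4,4])
  i=4: ✗ (none in [5,5])
  i=5: ✓ (witness j=6)
  i=6: ✗ (none in [7,7])
  i=7: ✗ (none in [8,8])
Positions where it holds: {0, 1, 5} → 3.

3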